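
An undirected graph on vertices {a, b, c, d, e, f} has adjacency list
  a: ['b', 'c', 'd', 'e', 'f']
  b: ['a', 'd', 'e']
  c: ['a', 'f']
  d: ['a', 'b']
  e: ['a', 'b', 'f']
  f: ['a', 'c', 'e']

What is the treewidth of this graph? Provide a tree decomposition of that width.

Treewidth 2.
Bags: B1 = {a, c, f}  B2 = {a, e, f}  B3 = {a, b, e}  B4 = {a, b, d}
Tree: B1–B2, B2–B3, B3–B4

The largest bag has 3 vertices, giving width 2; this decomposition certifies tw(G) ≤ 2. On the other hand G contains the 3-clique {a, b, d}. A clique must lie in a single bag of any decomposition, so no decomposition can have width below 2. Hence tw(G) = 2 exactly.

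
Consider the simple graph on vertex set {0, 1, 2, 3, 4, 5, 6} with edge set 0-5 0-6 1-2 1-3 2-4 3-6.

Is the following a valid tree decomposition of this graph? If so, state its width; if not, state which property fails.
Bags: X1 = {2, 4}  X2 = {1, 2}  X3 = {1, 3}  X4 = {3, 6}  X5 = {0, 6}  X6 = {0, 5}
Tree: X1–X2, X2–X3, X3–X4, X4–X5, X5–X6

Every vertex of G appears in some bag (union = {0, 1, 2, 3, 4, 5, 6}); every edge is covered by a bag; and for each vertex v the set of bags containing v is connected in the bag tree. The decomposition is therefore valid. The largest bag has 2 vertices, so the width is 1.

Yes; width 1.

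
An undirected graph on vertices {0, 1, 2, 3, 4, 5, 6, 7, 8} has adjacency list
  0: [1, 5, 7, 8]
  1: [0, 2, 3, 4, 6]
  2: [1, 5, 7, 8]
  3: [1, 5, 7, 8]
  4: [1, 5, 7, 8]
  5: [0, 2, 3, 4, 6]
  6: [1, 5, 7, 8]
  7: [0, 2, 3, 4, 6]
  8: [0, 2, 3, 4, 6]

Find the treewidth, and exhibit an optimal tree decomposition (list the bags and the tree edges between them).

Treewidth 4.
One such decomposition:
Bags: B1 = {1, 5, 6, 7, 8}  B2 = {1, 3, 5, 7, 8}  B3 = {1, 2, 5, 7, 8}  B4 = {1, 4, 5, 7, 8}  B5 = {0, 1, 5, 7, 8}
Tree: B1–B2, B2–B3, B3–B4, B4–B5

The largest bag has 5 vertices, giving width 4; this decomposition certifies tw(G) ≤ 4. For the lower bound: the 5 vertex sets {1,6}, {3,5}, {2,8}, {7}, {4} are disjoint, each induces a connected subgraph, and every pair is joined by at least one edge of G. Contracting each set to a single vertex therefore yields K_{5} as a minor, and since treewidth is minor-monotone, tw(G) ≥ tw(K_{5}) = 4. Combining the bounds, tw(G) = 4.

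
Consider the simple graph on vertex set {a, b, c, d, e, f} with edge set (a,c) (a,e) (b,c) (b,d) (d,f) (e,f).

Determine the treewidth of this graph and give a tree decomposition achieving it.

Treewidth 2.
One optimal decomposition is:
Bags: B1 = {a, c, e}  B2 = {c, e, f}  B3 = {c, d, f}  B4 = {b, c, d}
Tree: B1–B2, B2–B3, B3–B4

Every bag has size at most 3, so the width is 3 − 1 = 2 and tw(G) ≤ 2. Since c–a–e–f–d–b–c is a cycle in G, G is not acyclic. Forests are exactly the graphs of treewidth ≤ 1, so tw(G) ≥ 2. The upper and lower bounds meet at 2, so that is the treewidth.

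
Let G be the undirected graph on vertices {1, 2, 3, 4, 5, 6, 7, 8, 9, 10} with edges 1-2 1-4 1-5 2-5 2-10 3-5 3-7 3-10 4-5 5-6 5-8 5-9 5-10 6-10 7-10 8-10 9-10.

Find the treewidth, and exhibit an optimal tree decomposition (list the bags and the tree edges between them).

The largest bag has 3 vertices, giving width 2; this decomposition certifies tw(G) ≤ 2. On the other hand G contains the 3-clique {1, 2, 5}. A clique must lie in a single bag of any decomposition, so no decomposition can have width below 2. The upper and lower bounds meet at 2, so that is the treewidth.

Treewidth 2.
One such decomposition:
Bags: B1 = {5, 9, 10}  B2 = {2, 5, 10}  B3 = {1, 2, 5}  B4 = {3, 5, 10}  B5 = {1, 4, 5}  B6 = {5, 6, 10}  B7 = {3, 7, 10}  B8 = {5, 8, 10}
Tree: B1–B2, B2–B3, B1–B4, B3–B5, B2–B6, B4–B7, B4–B8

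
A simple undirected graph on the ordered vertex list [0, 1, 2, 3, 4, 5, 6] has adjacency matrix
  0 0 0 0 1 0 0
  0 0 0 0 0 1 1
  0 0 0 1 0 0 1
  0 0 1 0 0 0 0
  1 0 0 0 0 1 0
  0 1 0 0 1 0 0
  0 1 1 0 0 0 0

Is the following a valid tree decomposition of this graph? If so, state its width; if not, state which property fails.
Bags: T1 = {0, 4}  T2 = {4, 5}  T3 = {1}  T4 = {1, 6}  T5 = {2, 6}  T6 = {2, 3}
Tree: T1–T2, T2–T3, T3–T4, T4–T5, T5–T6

No — edge (5,1) lies in no bag.

A tree decomposition must satisfy three properties: every vertex lies in some bag; for every edge, both endpoints lie together in some bag; and for every vertex, the bags containing it form a connected subtree. Here edge (5,1) lies in no bag, so the decomposition is invalid.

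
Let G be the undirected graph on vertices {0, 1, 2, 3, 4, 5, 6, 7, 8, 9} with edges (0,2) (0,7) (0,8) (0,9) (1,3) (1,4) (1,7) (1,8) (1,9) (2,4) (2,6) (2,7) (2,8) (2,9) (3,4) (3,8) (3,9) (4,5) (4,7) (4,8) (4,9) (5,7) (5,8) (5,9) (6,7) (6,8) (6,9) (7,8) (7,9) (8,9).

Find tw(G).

A width-4 tree decomposition is:
Bags: B1 = {1, 4, 7, 8, 9}  B2 = {2, 4, 7, 8, 9}  B3 = {0, 2, 7, 8, 9}  B4 = {2, 6, 7, 8, 9}  B5 = {1, 3, 4, 8, 9}  B6 = {4, 5, 7, 8, 9}
Tree: B1–B2, B2–B3, B3–B4, B1–B5, B1–B6
The largest bag has 5 vertices, giving width 4; this decomposition certifies tw(G) ≤ 4. For the lower bound, the 5 vertices {1, 3, 4, 8, 9} are pairwise adjacent, and any tree decomposition puts a clique entirely inside one bag — forcing width ≥ 4. Hence tw(G) = 4 exactly.

4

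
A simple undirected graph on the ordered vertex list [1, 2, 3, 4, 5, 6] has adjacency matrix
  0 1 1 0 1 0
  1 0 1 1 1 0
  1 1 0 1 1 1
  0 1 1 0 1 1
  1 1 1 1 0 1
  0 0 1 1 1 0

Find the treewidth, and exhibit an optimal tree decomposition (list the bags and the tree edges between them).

Every bag has size at most 4, so the width is 4 − 1 = 3 and tw(G) ≤ 3. Conversely, {1, 2, 3, 5} is a clique of size 4, and the vertices of any clique must share a bag in every tree decomposition; so some bag has ≥ 4 vertices and tw(G) ≥ 3. Therefore the treewidth is 3.

Treewidth 3.
One optimal decomposition is:
Bags: B1 = {2, 3, 4, 5}  B2 = {3, 4, 5, 6}  B3 = {1, 2, 3, 5}
Tree: B1–B2, B1–B3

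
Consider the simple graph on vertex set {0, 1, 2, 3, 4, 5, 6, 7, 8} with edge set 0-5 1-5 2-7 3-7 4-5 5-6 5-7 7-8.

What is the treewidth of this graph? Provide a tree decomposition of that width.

Treewidth 1.
One such decomposition:
Bags: B1 = {5, 7}  B2 = {1, 5}  B3 = {5, 6}  B4 = {2, 7}  B5 = {7, 8}  B6 = {4, 5}  B7 = {0, 5}  B8 = {3, 7}
Tree: B1–B2, B1–B3, B1–B4, B1–B5, B1–B6, B1–B7, B5–B8

Each bag holds 2 vertices, so the decomposition has width 1, which upper-bounds the treewidth. G has an edge, so its treewidth is at least 1. The upper and lower bounds meet at 1, so that is the treewidth.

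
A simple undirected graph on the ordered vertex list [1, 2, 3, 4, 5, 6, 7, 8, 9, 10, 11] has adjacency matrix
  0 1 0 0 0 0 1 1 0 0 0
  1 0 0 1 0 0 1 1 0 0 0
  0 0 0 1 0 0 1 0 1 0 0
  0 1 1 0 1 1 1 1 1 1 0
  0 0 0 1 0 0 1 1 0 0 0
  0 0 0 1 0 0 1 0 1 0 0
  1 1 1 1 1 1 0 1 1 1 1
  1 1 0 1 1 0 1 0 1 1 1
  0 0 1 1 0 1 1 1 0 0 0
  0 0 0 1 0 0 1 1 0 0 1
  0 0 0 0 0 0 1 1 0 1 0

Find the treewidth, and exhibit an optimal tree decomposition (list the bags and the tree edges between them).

Treewidth 3.
One optimal decomposition is:
Bags: B1 = {4, 7, 8, 9}  B2 = {3, 4, 7, 9}  B3 = {4, 7, 8, 10}  B4 = {7, 8, 10, 11}  B5 = {2, 4, 7, 8}  B6 = {4, 6, 7, 9}  B7 = {1, 2, 7, 8}  B8 = {4, 5, 7, 8}
Tree: B1–B2, B1–B3, B3–B4, B3–B5, B1–B6, B5–B7, B1–B8

Every bag has size at most 4, so the width is 4 − 1 = 3 and tw(G) ≤ 3. Conversely, {1, 2, 7, 8} is a clique of size 4, and the vertices of any clique must share a bag in every tree decomposition; so some bag has ≥ 4 vertices and tw(G) ≥ 3. The upper and lower bounds meet at 3, so that is the treewidth.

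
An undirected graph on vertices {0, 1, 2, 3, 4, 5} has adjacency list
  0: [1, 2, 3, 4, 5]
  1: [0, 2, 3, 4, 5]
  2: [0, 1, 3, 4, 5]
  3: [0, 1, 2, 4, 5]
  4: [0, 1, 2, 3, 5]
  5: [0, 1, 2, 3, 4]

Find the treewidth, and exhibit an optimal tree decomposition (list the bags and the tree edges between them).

A single bag containing all 6 vertices is trivially a valid decomposition of width 5. For the lower bound, the 6 vertices {0, 1, 2, 3, 4, 5} are pairwise adjacent, and any tree decomposition puts a clique entirely inside one bag — forcing width ≥ 5. Combining the bounds, tw(G) = 5.

Treewidth 5.
One optimal decomposition is:
Bags: B1 = {0, 1, 2, 3, 4, 5}
Tree: (single bag)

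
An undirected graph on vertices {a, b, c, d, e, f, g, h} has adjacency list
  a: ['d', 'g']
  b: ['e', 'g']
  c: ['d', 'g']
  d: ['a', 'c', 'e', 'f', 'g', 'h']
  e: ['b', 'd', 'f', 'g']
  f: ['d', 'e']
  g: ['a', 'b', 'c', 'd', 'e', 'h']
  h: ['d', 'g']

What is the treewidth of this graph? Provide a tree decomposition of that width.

Every bag has size at most 3, so the width is 3 − 1 = 2 and tw(G) ≤ 2. For the lower bound, the 3 vertices {d, e, g} are pairwise adjacent, and any tree decomposition puts a clique entirely inside one bag — forcing width ≥ 2. Combining the bounds, tw(G) = 2.

Treewidth 2.
One such decomposition:
Bags: B1 = {d, g, h}  B2 = {a, d, g}  B3 = {d, e, g}  B4 = {c, d, g}  B5 = {d, e, f}  B6 = {b, e, g}
Tree: B1–B2, B1–B3, B2–B4, B3–B5, B3–B6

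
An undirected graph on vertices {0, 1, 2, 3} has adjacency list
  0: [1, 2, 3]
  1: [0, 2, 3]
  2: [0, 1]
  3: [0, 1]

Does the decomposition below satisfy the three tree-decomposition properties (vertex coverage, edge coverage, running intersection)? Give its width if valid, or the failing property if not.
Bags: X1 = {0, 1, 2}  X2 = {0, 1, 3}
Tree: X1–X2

Yes; width 2.

Vertex coverage: the bags together contain {0, 1, 2, 3}, the full vertex set. Edge coverage: each edge of G has both endpoints in at least one bag. Running intersection: for every vertex, the bags containing it form a connected subtree. All three properties hold, so this is a valid tree decomposition of width max|bag| − 1 = 2, and hence tw(G) ≤ 2.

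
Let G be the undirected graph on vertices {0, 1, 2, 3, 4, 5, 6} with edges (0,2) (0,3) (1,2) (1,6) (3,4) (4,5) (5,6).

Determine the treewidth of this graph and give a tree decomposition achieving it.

Treewidth 2.
Bags: B1 = {0, 2, 3}  B2 = {2, 3, 4}  B3 = {2, 4, 5}  B4 = {2, 5, 6}  B5 = {1, 2, 6}
Tree: B1–B2, B2–B3, B3–B4, B4–B5

Every bag has size at most 3, so the width is 3 − 1 = 2 and tw(G) ≤ 2. The edges 2–0–3–4–5–6–1–2 form a cycle, so G is not a tree and its treewidth is at least 2. The upper and lower bounds meet at 2, so that is the treewidth.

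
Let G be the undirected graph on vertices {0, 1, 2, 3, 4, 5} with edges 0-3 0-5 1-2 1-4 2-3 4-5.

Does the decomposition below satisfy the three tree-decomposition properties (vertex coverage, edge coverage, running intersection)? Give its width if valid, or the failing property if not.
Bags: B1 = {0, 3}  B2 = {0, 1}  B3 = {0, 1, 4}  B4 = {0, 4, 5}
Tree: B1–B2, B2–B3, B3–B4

No — vertex 2 appears in no bag.

A tree decomposition must satisfy three properties: every vertex lies in some bag; for every edge, both endpoints lie together in some bag; and for every vertex, the bags containing it form a connected subtree. Here vertex 2 appears in no bag, so the decomposition is invalid.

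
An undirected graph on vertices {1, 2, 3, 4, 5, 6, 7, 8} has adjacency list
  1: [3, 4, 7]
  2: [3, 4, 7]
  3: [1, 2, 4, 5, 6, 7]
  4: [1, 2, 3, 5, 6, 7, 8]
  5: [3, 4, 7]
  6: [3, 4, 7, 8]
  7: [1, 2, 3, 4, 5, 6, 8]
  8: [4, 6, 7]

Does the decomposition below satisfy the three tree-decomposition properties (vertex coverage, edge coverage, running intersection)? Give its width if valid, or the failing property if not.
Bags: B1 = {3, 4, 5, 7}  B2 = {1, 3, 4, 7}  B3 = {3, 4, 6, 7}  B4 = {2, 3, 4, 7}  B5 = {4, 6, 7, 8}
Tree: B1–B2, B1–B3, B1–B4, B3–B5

Yes; width 3.

Every vertex of G appears in some bag (union = {1, 2, 3, 4, 5, 6, 7, 8}); every edge is covered by a bag; and for each vertex v the set of bags containing v is connected in the bag tree. The decomposition is therefore valid. The largest bag has 4 vertices, so the width is 3.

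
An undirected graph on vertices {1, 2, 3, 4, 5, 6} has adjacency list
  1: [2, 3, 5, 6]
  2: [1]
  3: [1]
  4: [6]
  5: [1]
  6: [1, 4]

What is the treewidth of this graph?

1

A width-1 tree decomposition is:
Bags: B1 = {1, 6}  B2 = {1, 3}  B3 = {1, 5}  B4 = {1, 2}  B5 = {4, 6}
Tree: B1–B2, B1–B3, B3–B4, B1–B5
Each bag holds 2 vertices, so the decomposition has width 1, which upper-bounds the treewidth. Any graph with an edge has treewidth ≥ 1, and G has the edge 1–6. Combining the bounds, tw(G) = 1.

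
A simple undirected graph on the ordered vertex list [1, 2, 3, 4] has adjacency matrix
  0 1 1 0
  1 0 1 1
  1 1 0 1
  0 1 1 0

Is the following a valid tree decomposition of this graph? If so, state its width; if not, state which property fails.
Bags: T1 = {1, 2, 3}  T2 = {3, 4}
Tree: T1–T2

No — edge (2,4) lies in no bag.

A tree decomposition must satisfy three properties: every vertex lies in some bag; for every edge, both endpoints lie together in some bag; and for every vertex, the bags containing it form a connected subtree. Here edge (2,4) lies in no bag, so the decomposition is invalid.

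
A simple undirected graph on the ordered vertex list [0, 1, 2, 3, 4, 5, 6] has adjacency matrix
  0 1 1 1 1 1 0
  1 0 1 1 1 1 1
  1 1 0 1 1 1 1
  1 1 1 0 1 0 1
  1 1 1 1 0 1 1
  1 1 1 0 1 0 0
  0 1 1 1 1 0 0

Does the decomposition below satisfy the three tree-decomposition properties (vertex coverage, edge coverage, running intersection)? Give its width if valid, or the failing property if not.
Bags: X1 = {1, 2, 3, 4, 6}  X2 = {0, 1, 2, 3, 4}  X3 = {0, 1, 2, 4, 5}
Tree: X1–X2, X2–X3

Yes; width 4.

Checking the three conditions: (i) the bags cover all of {0, 1, 2, 3, 4, 5, 6}; (ii) for each edge, some bag contains both endpoints; (iii) the bags containing any fixed vertex form a subtree. All hold, so the decomposition is valid with width 5 − 1 = 4.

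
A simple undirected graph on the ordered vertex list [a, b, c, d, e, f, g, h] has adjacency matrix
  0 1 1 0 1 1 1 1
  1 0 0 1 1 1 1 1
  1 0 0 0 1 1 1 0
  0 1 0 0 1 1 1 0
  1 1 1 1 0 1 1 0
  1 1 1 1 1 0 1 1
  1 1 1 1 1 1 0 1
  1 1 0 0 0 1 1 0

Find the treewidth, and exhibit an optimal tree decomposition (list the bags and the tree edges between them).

Treewidth 4.
One such decomposition:
Bags: B1 = {b, d, e, f, g}  B2 = {a, b, e, f, g}  B3 = {a, c, e, f, g}  B4 = {a, b, f, g, h}
Tree: B1–B2, B2–B3, B2–B4

The largest bag has 5 vertices, giving width 4; this decomposition certifies tw(G) ≤ 4. Conversely, {a, c, e, f, g} is a clique of size 5, and the vertices of any clique must share a bag in every tree decomposition; so some bag has ≥ 5 vertices and tw(G) ≥ 4. Therefore the treewidth is 4.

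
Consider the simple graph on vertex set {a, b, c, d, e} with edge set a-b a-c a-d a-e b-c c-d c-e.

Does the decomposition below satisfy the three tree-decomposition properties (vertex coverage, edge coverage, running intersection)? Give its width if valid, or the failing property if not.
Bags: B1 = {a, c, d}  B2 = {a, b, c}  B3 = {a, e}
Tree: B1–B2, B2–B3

A tree decomposition must satisfy three properties: every vertex lies in some bag; for every edge, both endpoints lie together in some bag; and for every vertex, the bags containing it form a connected subtree. Here edge (c,e) lies in no bag, so the decomposition is invalid.

No — edge (c,e) lies in no bag.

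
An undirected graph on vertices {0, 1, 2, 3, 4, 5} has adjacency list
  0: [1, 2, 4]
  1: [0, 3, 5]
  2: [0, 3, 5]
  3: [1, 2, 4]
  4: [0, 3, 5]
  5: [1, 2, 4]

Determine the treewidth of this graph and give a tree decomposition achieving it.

Each bag holds 4 vertices, so the decomposition has width 3, which upper-bounds the treewidth. For the lower bound: the 4 vertex sets {1,5}, {0,2}, {4}, {3} are disjoint, each induces a connected subgraph, and every pair is joined by at least one edge of G. Contracting each set to a single vertex therefore yields K_{4} as a minor, and since treewidth is minor-monotone, tw(G) ≥ tw(K_{4}) = 3. Hence tw(G) = 3 exactly.

Treewidth 3.
Bags: B1 = {1, 2, 4, 5}  B2 = {0, 1, 2, 4}  B3 = {1, 2, 3, 4}
Tree: B1–B2, B2–B3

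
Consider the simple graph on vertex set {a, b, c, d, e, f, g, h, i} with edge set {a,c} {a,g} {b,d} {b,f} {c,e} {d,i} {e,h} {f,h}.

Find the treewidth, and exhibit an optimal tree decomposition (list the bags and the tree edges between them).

The largest bag has 2 vertices, giving width 1; this decomposition certifies tw(G) ≤ 1. G has an edge, so its treewidth is at least 1. Therefore the treewidth is 1.

Treewidth 1.
One such decomposition:
Bags: B1 = {d, i}  B2 = {b, d}  B3 = {b, f}  B4 = {f, h}  B5 = {e, h}  B6 = {c, e}  B7 = {a, c}  B8 = {a, g}
Tree: B1–B2, B2–B3, B3–B4, B4–B5, B5–B6, B6–B7, B7–B8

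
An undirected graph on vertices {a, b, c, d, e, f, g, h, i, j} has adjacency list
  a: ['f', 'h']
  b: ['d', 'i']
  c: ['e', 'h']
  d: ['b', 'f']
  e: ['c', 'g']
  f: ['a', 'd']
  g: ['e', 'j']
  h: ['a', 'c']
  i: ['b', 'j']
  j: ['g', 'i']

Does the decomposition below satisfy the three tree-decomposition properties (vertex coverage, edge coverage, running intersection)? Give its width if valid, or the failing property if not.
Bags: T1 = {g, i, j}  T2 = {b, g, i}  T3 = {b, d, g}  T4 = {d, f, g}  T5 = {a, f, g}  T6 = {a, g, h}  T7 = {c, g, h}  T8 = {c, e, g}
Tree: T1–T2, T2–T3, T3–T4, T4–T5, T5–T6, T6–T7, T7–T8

Vertex coverage: the bags together contain {a, b, c, d, e, f, g, h, i, j}, the full vertex set. Edge coverage: each edge of G has both endpoints in at least one bag. Running intersection: for every vertex, the bags containing it form a connected subtree. All three properties hold, so this is a valid tree decomposition of width max|bag| − 1 = 2, and hence tw(G) ≤ 2.

Yes; width 2.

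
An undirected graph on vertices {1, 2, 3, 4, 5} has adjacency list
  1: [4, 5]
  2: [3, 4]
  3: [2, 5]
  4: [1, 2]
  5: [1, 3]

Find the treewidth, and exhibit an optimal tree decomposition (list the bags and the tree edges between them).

Each bag holds 3 vertices, so the decomposition has width 2, which upper-bounds the treewidth. The edges 3–2–4–1–5–3 form a cycle, so G is not a tree and its treewidth is at least 2. Hence tw(G) = 2 exactly.

Treewidth 2.
Bags: B1 = {2, 3, 4}  B2 = {1, 3, 4}  B3 = {1, 3, 5}
Tree: B1–B2, B2–B3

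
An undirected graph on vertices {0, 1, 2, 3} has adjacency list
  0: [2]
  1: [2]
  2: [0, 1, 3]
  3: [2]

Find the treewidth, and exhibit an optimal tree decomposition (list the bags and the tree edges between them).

The largest bag has 2 vertices, giving width 1; this decomposition certifies tw(G) ≤ 1. Since G has at least one edge (e.g. 1–2), it is not an edgeless graph, so tw(G) ≥ 1. Therefore the treewidth is 1.

Treewidth 1.
One optimal decomposition is:
Bags: B1 = {1, 2}  B2 = {2, 3}  B3 = {0, 2}
Tree: B1–B2, B2–B3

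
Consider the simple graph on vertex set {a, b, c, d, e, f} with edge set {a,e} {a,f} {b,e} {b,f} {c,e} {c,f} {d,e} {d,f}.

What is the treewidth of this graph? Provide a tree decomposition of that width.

Treewidth 2.
Bags: B1 = {b, e, f}  B2 = {c, e, f}  B3 = {d, e, f}  B4 = {a, e, f}
Tree: B1–B2, B2–B3, B3–B4

The largest bag has 3 vertices, giving width 2; this decomposition certifies tw(G) ≤ 2. The edges f–b–e–c–f form a cycle, so G is not a tree and its treewidth is at least 2. Hence tw(G) = 2 exactly.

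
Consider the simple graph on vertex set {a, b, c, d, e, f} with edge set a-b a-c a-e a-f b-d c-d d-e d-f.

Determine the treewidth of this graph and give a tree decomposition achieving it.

Every bag has size at most 3, so the width is 3 − 1 = 2 and tw(G) ≤ 2. Since a–e–d–b–a is a cycle in G, G is not acyclic. Forests are exactly the graphs of treewidth ≤ 1, so tw(G) ≥ 2. The upper and lower bounds meet at 2, so that is the treewidth.

Treewidth 2.
Bags: B1 = {a, d, e}  B2 = {a, b, d}  B3 = {a, d, f}  B4 = {a, c, d}
Tree: B1–B2, B2–B3, B3–B4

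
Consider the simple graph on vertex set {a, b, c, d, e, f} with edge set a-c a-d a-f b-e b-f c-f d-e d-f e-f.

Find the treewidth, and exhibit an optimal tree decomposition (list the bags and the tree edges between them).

Treewidth 2.
One optimal decomposition is:
Bags: B1 = {d, e, f}  B2 = {a, d, f}  B3 = {a, c, f}  B4 = {b, e, f}
Tree: B1–B2, B2–B3, B1–B4

Every bag has size at most 3, so the width is 3 − 1 = 2 and tw(G) ≤ 2. Conversely, {d, e, f} is a clique of size 3, and the vertices of any clique must share a bag in every tree decomposition; so some bag has ≥ 3 vertices and tw(G) ≥ 2. Therefore the treewidth is 2.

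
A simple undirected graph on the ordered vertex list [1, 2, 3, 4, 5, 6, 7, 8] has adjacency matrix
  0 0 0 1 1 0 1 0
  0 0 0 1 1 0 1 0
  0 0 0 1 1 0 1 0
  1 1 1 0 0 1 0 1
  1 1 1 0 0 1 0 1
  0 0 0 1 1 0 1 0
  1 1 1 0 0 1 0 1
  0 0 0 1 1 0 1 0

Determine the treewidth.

A width-3 tree decomposition is:
Bags: B1 = {2, 4, 5, 7}  B2 = {1, 4, 5, 7}  B3 = {4, 5, 6, 7}  B4 = {4, 5, 7, 8}  B5 = {3, 4, 5, 7}
Tree: B1–B2, B2–B3, B3–B4, B4–B5
Every bag has size at most 4, so the width is 4 − 1 = 3 and tw(G) ≤ 3. For the lower bound: the 4 vertex sets {2,5}, {1,7}, {4}, {6} are disjoint, each induces a connected subgraph, and every pair is joined by at least one edge of G. Contracting each set to a single vertex therefore yields K_{4} as a minor, and since treewidth is minor-monotone, tw(G) ≥ tw(K_{4}) = 3. Combining the bounds, tw(G) = 3.

3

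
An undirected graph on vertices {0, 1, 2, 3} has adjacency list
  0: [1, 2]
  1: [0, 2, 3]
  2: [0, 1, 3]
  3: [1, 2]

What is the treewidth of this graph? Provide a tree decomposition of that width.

Treewidth 2.
One such decomposition:
Bags: B1 = {0, 1, 2}  B2 = {1, 2, 3}
Tree: B1–B2

The largest bag has 3 vertices, giving width 2; this decomposition certifies tw(G) ≤ 2. On the other hand G contains the 3-clique {0, 1, 2}. A clique must lie in a single bag of any decomposition, so no decomposition can have width below 2. The upper and lower bounds meet at 2, so that is the treewidth.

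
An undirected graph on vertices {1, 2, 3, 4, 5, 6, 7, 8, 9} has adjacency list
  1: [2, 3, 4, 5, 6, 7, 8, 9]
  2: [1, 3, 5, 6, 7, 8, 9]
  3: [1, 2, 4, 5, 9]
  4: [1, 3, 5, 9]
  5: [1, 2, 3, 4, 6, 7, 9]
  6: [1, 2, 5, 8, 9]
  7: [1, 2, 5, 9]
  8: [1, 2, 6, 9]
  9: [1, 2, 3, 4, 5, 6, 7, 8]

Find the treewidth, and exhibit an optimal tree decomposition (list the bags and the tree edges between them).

Treewidth 4.
Bags: B1 = {1, 2, 3, 5, 9}  B2 = {1, 2, 5, 7, 9}  B3 = {1, 2, 5, 6, 9}  B4 = {1, 3, 4, 5, 9}  B5 = {1, 2, 6, 8, 9}
Tree: B1–B2, B2–B3, B1–B4, B3–B5

Each bag holds 5 vertices, so the decomposition has width 4, which upper-bounds the treewidth. On the other hand G contains the 5-clique {1, 2, 6, 8, 9}. A clique must lie in a single bag of any decomposition, so no decomposition can have width below 4. Combining the bounds, tw(G) = 4.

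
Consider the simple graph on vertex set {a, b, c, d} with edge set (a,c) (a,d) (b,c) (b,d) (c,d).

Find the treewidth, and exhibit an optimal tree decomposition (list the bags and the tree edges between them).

Treewidth 2.
One optimal decomposition is:
Bags: B1 = {b, c, d}  B2 = {a, c, d}
Tree: B1–B2

Each bag holds 3 vertices, so the decomposition has width 2, which upper-bounds the treewidth. Conversely, {a, c, d} is a clique of size 3, and the vertices of any clique must share a bag in every tree decomposition; so some bag has ≥ 3 vertices and tw(G) ≥ 2. Combining the bounds, tw(G) = 2.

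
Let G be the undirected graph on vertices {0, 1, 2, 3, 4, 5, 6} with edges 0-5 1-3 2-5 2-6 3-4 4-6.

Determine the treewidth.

A width-1 tree decomposition is:
Bags: B1 = {0, 5}  B2 = {2, 5}  B3 = {2, 6}  B4 = {4, 6}  B5 = {3, 4}  B6 = {1, 3}
Tree: B1–B2, B2–B3, B3–B4, B4–B5, B5–B6
Each bag holds 2 vertices, so the decomposition has width 1, which upper-bounds the treewidth. Any graph with an edge has treewidth ≥ 1, and G has the edge 0–5. Combining the bounds, tw(G) = 1.

1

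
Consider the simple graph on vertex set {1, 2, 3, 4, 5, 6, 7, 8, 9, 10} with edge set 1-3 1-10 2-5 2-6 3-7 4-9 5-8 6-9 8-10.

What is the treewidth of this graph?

1

A width-1 tree decomposition is:
Bags: B1 = {4, 9}  B2 = {6, 9}  B3 = {2, 6}  B4 = {2, 5}  B5 = {5, 8}  B6 = {8, 10}  B7 = {1, 10}  B8 = {1, 3}  B9 = {3, 7}
Tree: B1–B2, B2–B3, B3–B4, B4–B5, B5–B6, B6–B7, B7–B8, B8–B9
The largest bag has 2 vertices, giving width 1; this decomposition certifies tw(G) ≤ 1. Since G has at least one edge (e.g. 4–9), it is not an edgeless graph, so tw(G) ≥ 1. Combining the bounds, tw(G) = 1.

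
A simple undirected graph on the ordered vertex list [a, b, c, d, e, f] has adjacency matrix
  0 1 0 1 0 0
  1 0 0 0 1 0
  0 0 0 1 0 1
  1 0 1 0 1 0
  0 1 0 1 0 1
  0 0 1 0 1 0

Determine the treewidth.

A width-2 tree decomposition is:
Bags: B1 = {c, e, f}  B2 = {c, d, e}  B3 = {b, d, e}  B4 = {a, b, d}
Tree: B1–B2, B2–B3, B3–B4
The largest bag has 3 vertices, giving width 2; this decomposition certifies tw(G) ≤ 2. For the lower bound, G contains the cycle f–c–d–e–f, so G is not a forest; only forests have treewidth ≤ 1, hence tw(G) ≥ 2. Hence tw(G) = 2 exactly.

2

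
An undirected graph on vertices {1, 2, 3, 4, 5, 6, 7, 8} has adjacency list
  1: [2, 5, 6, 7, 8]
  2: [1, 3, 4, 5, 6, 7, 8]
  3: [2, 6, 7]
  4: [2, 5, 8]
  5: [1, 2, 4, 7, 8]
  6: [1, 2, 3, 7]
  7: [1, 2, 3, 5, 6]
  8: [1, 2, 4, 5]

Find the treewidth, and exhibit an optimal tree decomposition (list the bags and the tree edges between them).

Treewidth 3.
One such decomposition:
Bags: B1 = {1, 2, 5, 8}  B2 = {1, 2, 5, 7}  B3 = {2, 4, 5, 8}  B4 = {1, 2, 6, 7}  B5 = {2, 3, 6, 7}
Tree: B1–B2, B1–B3, B2–B4, B4–B5

The largest bag has 4 vertices, giving width 3; this decomposition certifies tw(G) ≤ 3. Conversely, {1, 2, 5, 8} is a clique of size 4, and the vertices of any clique must share a bag in every tree decomposition; so some bag has ≥ 4 vertices and tw(G) ≥ 3. Combining the bounds, tw(G) = 3.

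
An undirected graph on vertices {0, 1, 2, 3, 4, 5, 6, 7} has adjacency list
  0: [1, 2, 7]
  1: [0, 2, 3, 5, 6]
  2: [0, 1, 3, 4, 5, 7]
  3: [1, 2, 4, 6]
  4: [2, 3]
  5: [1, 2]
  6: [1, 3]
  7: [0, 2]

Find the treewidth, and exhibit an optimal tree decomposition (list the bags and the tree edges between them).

Every bag has size at most 3, so the width is 3 − 1 = 2 and tw(G) ≤ 2. Conversely, {0, 1, 2} is a clique of size 3, and the vertices of any clique must share a bag in every tree decomposition; so some bag has ≥ 3 vertices and tw(G) ≥ 2. The upper and lower bounds meet at 2, so that is the treewidth.

Treewidth 2.
One optimal decomposition is:
Bags: B1 = {0, 2, 7}  B2 = {0, 1, 2}  B3 = {1, 2, 3}  B4 = {1, 2, 5}  B5 = {1, 3, 6}  B6 = {2, 3, 4}
Tree: B1–B2, B2–B3, B2–B4, B3–B5, B3–B6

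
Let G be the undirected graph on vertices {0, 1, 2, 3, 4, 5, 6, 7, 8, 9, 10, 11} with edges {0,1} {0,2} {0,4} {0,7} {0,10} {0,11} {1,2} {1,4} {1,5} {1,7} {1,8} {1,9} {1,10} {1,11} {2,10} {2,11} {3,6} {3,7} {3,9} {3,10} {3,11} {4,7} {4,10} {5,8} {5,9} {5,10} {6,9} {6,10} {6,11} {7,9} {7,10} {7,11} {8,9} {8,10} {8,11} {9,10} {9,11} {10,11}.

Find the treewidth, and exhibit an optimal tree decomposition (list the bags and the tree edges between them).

Treewidth 4.
Bags: B1 = {3, 7, 9, 10, 11}  B2 = {1, 7, 9, 10, 11}  B3 = {1, 8, 9, 10, 11}  B4 = {0, 1, 7, 10, 11}  B5 = {0, 1, 2, 10, 11}  B6 = {1, 5, 8, 9, 10}  B7 = {3, 6, 9, 10, 11}  B8 = {0, 1, 4, 7, 10}
Tree: B1–B2, B2–B3, B2–B4, B4–B5, B3–B6, B1–B7, B4–B8

The largest bag has 5 vertices, giving width 4; this decomposition certifies tw(G) ≤ 4. On the other hand G contains the 5-clique {0, 1, 2, 10, 11}. A clique must lie in a single bag of any decomposition, so no decomposition can have width below 4. The upper and lower bounds meet at 4, so that is the treewidth.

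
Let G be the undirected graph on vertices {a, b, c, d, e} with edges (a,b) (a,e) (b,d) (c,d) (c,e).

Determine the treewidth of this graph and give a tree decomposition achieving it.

Treewidth 2.
One optimal decomposition is:
Bags: B1 = {a, b, d}  B2 = {a, c, d}  B3 = {a, c, e}
Tree: B1–B2, B2–B3

Every bag has size at most 3, so the width is 3 − 1 = 2 and tw(G) ≤ 2. The edges a–b–d–c–e–a form a cycle, so G is not a tree and its treewidth is at least 2. Therefore the treewidth is 2.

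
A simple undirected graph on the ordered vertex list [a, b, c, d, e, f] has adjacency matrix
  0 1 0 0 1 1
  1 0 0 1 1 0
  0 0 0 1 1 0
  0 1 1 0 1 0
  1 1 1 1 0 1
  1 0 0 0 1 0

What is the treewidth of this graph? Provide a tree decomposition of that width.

The largest bag has 3 vertices, giving width 2; this decomposition certifies tw(G) ≤ 2. Conversely, {c, d, e} is a clique of size 3, and the vertices of any clique must share a bag in every tree decomposition; so some bag has ≥ 3 vertices and tw(G) ≥ 2. Hence tw(G) = 2 exactly.

Treewidth 2.
One such decomposition:
Bags: B1 = {b, d, e}  B2 = {a, b, e}  B3 = {c, d, e}  B4 = {a, e, f}
Tree: B1–B2, B1–B3, B2–B4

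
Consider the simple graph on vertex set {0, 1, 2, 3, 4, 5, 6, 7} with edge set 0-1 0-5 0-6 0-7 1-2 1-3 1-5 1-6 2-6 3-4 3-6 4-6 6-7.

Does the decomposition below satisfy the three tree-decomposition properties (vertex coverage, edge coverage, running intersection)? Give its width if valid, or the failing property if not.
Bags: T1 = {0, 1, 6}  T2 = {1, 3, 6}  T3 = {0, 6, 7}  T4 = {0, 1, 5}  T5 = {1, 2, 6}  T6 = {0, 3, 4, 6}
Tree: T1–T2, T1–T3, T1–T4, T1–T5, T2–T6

No — bags containing vertex 0 are not connected in the tree.

A tree decomposition must satisfy three properties: every vertex lies in some bag; for every edge, both endpoints lie together in some bag; and for every vertex, the bags containing it form a connected subtree. Here bags containing vertex 0 are not connected in the tree, so the decomposition is invalid.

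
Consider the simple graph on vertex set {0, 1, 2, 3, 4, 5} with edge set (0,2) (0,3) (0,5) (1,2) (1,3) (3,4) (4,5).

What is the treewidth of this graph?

2

A width-2 tree decomposition is:
Bags: B1 = {0, 4, 5}  B2 = {0, 3, 4}  B3 = {0, 2, 3}  B4 = {1, 2, 3}
Tree: B1–B2, B2–B3, B3–B4
The largest bag has 3 vertices, giving width 2; this decomposition certifies tw(G) ≤ 2. The edges 5–4–3–0–5 form a cycle, so G is not a tree and its treewidth is at least 2. Combining the bounds, tw(G) = 2.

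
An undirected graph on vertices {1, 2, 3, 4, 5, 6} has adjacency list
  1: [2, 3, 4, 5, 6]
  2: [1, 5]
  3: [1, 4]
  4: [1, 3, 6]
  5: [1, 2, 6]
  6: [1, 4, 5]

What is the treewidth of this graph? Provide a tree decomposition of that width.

Treewidth 2.
Bags: B1 = {1, 4, 6}  B2 = {1, 3, 4}  B3 = {1, 5, 6}  B4 = {1, 2, 5}
Tree: B1–B2, B1–B3, B3–B4

Every bag has size at most 3, so the width is 3 − 1 = 2 and tw(G) ≤ 2. Conversely, {1, 2, 5} is a clique of size 3, and the vertices of any clique must share a bag in every tree decomposition; so some bag has ≥ 3 vertices and tw(G) ≥ 2. Combining the bounds, tw(G) = 2.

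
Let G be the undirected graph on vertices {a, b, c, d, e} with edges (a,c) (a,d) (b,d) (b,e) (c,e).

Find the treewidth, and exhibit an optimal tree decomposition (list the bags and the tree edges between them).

Each bag holds 3 vertices, so the decomposition has width 2, which upper-bounds the treewidth. The edges e–c–a–d–b–e form a cycle, so G is not a tree and its treewidth is at least 2. Combining the bounds, tw(G) = 2.

Treewidth 2.
One optimal decomposition is:
Bags: B1 = {a, c, e}  B2 = {a, d, e}  B3 = {b, d, e}
Tree: B1–B2, B2–B3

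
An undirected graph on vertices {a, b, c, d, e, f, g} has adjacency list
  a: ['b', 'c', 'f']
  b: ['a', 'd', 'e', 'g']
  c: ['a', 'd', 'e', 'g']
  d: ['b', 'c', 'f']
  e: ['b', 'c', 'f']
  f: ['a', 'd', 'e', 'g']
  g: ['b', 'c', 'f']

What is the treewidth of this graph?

3

A width-3 tree decomposition is:
Bags: B1 = {a, b, c, f}  B2 = {b, c, e, f}  B3 = {b, c, d, f}  B4 = {b, c, f, g}
Tree: B1–B2, B2–B3, B3–B4
Every bag has size at most 4, so the width is 4 − 1 = 3 and tw(G) ≤ 3. For the lower bound: the 4 vertex sets {a,c}, {b,e}, {f}, {d} are disjoint, each induces a connected subgraph, and every pair is joined by at least one edge of G. Contracting each set to a single vertex therefore yields K_{4} as a minor, and since treewidth is minor-monotone, tw(G) ≥ tw(K_{4}) = 3. Combining the bounds, tw(G) = 3.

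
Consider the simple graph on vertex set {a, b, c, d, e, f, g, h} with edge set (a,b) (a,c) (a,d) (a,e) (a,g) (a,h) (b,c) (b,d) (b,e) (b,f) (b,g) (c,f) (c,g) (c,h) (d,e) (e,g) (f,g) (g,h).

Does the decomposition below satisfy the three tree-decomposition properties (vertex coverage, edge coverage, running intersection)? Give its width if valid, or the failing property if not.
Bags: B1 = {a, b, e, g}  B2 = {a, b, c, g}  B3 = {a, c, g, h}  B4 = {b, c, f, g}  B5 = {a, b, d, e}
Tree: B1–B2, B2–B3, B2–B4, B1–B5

Checking the three conditions: (i) the bags cover all of {a, b, c, d, e, f, g, h}; (ii) for each edge, some bag contains both endpoints; (iii) the bags containing any fixed vertex form a subtree. All hold, so the decomposition is valid with width 4 − 1 = 3.

Yes; width 3.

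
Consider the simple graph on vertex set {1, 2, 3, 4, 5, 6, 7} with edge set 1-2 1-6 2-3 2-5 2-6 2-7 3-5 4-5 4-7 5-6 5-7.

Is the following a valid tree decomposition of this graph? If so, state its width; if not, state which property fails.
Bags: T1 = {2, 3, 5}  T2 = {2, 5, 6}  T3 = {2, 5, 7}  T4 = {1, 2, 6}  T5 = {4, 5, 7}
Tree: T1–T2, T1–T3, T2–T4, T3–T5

Checking the three conditions: (i) the bags cover all of {1, 2, 3, 4, 5, 6, 7}; (ii) for each edge, some bag contains both endpoints; (iii) the bags containing any fixed vertex form a subtree. All hold, so the decomposition is valid with width 3 − 1 = 2.

Yes; width 2.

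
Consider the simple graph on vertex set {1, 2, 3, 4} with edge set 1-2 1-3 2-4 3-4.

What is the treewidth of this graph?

A width-2 tree decomposition is:
Bags: B1 = {1, 2, 4}  B2 = {1, 3, 4}
Tree: B1–B2
Each bag holds 3 vertices, so the decomposition has width 2, which upper-bounds the treewidth. For the lower bound, G contains the cycle 1–2–4–3–1, so G is not a forest; only forests have treewidth ≤ 1, hence tw(G) ≥ 2. Therefore the treewidth is 2.

2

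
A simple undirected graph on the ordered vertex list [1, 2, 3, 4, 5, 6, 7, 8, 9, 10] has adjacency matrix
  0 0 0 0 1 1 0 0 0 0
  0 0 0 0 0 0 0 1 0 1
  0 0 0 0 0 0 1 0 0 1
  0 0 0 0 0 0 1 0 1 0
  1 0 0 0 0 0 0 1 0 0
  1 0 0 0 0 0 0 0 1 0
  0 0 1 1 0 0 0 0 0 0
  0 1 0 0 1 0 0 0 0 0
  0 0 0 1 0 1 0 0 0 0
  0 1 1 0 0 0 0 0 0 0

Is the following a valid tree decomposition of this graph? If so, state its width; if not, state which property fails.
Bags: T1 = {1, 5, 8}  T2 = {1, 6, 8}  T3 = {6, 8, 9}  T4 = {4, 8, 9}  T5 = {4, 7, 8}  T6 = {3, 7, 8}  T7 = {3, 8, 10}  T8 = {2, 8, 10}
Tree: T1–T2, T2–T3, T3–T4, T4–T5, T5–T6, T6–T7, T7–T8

Yes; width 2.

Checking the three conditions: (i) the bags cover all of {1, 2, 3, 4, 5, 6, 7, 8, 9, 10}; (ii) for each edge, some bag contains both endpoints; (iii) the bags containing any fixed vertex form a subtree. All hold, so the decomposition is valid with width 3 − 1 = 2.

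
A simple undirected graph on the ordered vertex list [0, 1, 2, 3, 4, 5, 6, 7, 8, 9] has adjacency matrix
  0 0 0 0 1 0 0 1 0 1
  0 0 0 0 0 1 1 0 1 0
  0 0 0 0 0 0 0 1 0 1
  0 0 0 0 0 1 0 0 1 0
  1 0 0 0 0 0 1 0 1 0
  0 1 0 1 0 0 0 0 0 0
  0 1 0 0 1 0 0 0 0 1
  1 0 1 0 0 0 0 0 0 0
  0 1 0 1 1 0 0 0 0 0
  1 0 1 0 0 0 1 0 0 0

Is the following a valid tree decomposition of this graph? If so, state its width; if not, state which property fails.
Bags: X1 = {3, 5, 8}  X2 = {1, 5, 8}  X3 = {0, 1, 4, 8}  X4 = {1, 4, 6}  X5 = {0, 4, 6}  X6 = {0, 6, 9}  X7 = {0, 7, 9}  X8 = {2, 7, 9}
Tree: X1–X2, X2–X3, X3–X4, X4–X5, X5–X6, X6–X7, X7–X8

No — bags containing vertex 0 are not connected in the tree.

A tree decomposition must satisfy three properties: every vertex lies in some bag; for every edge, both endpoints lie together in some bag; and for every vertex, the bags containing it form a connected subtree. Here bags containing vertex 0 are not connected in the tree, so the decomposition is invalid.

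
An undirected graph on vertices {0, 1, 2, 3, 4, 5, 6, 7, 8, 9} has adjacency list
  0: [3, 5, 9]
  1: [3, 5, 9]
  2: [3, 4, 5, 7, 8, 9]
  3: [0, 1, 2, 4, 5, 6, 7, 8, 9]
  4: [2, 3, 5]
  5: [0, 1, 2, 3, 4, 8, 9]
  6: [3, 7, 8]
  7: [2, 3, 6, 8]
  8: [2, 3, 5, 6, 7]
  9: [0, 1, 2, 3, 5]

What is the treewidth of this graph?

3

A width-3 tree decomposition is:
Bags: B1 = {2, 3, 5, 9}  B2 = {2, 3, 4, 5}  B3 = {2, 3, 5, 8}  B4 = {0, 3, 5, 9}  B5 = {1, 3, 5, 9}  B6 = {2, 3, 7, 8}  B7 = {3, 6, 7, 8}
Tree: B1–B2, B2–B3, B1–B4, B4–B5, B3–B6, B6–B7
Every bag has size at most 4, so the width is 4 − 1 = 3 and tw(G) ≤ 3. On the other hand G contains the 4-clique {0, 3, 5, 9}. A clique must lie in a single bag of any decomposition, so no decomposition can have width below 3. Combining the bounds, tw(G) = 3.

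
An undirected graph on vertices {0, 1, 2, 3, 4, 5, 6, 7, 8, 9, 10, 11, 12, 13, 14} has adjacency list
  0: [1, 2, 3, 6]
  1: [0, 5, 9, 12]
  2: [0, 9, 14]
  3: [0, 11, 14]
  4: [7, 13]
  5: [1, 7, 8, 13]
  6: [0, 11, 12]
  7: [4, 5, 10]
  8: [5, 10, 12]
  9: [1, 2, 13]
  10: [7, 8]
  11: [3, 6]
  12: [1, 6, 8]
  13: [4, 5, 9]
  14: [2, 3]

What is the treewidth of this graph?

A width-3 tree decomposition is:
Bags: B1 = {2, 3, 11, 14}  B2 = {0, 2, 3, 11}  B3 = {0, 2, 6, 11}  B4 = {0, 2, 6, 9}  B5 = {0, 1, 6, 9}  B6 = {1, 6, 9, 12}  B7 = {1, 9, 12, 13}  B8 = {1, 5, 12, 13}  B9 = {5, 8, 12, 13}  B10 = {4, 5, 8, 13}  B11 = {4, 5, 7, 8}  B12 = {4, 7, 8, 10}
Tree: B1–B2, B2–B3, B3–B4, B4–B5, B5–B6, B6–B7, B7–B8, B8–B9, B9–B10, B10–B11, B11–B12
Every bag has size at most 4, so the width is 4 − 1 = 3 and tw(G) ≤ 3. For the lower bound: the 4 vertex sets {3,11,14}, {2}, {0}, {1,6,9,12} are disjoint, each induces a connected subgraph, and every pair is joined by at least one edge of G. Contracting each set to a single vertex therefore yields K_{4} as a minor, and since treewidth is minor-monotone, tw(G) ≥ tw(K_{4}) = 3. The upper and lower bounds meet at 3, so that is the treewidth.

3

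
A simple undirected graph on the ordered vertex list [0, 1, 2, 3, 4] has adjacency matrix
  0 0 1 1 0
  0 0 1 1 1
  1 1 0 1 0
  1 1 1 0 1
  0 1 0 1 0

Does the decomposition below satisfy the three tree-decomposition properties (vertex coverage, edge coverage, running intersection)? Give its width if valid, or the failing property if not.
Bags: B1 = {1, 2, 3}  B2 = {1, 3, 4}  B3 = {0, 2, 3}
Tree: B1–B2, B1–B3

Yes; width 2.

Every vertex of G appears in some bag (union = {0, 1, 2, 3, 4}); every edge is covered by a bag; and for each vertex v the set of bags containing v is connected in the bag tree. The decomposition is therefore valid. The largest bag has 3 vertices, so the width is 2.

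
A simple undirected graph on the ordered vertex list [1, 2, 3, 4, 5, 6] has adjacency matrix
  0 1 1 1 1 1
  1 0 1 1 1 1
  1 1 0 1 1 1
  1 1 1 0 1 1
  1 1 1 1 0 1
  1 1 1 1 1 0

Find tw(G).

5

A width-5 tree decomposition is:
Bags: B1 = {1, 2, 3, 4, 5, 6}
Tree: (single bag)
A single bag containing all 6 vertices is trivially a valid decomposition of width 5. Conversely, {1, 2, 3, 4, 5, 6} is a clique of size 6, and the vertices of any clique must share a bag in every tree decomposition; so some bag has ≥ 6 vertices and tw(G) ≥ 5. Hence tw(G) = 5 exactly.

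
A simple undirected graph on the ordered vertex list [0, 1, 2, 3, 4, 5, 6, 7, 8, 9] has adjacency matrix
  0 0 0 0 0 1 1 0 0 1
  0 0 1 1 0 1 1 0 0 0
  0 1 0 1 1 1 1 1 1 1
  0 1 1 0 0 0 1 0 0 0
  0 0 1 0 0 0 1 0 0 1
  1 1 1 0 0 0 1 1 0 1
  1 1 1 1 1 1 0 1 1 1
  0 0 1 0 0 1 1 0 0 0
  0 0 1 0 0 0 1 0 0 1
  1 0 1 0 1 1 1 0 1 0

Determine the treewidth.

3

A width-3 tree decomposition is:
Bags: B1 = {2, 5, 6, 9}  B2 = {2, 6, 8, 9}  B3 = {1, 2, 5, 6}  B4 = {2, 4, 6, 9}  B5 = {2, 5, 6, 7}  B6 = {1, 2, 3, 6}  B7 = {0, 5, 6, 9}
Tree: B1–B2, B1–B3, B2–B4, B1–B5, B3–B6, B1–B7
Each bag holds 4 vertices, so the decomposition has width 3, which upper-bounds the treewidth. For the lower bound, the 4 vertices {0, 5, 6, 9} are pairwise adjacent, and any tree decomposition puts a clique entirely inside one bag — forcing width ≥ 3. Combining the bounds, tw(G) = 3.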